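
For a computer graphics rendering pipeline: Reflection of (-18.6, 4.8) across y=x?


Reflection over y=x: (x,y) -> (y,x)
(-18.6, 4.8) -> (4.8, -18.6)

(4.8, -18.6)


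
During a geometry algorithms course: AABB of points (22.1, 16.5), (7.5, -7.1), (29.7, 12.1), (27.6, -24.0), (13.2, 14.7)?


x range: [7.5, 29.7]
y range: [-24, 16.5]
Bounding box: (7.5,-24) to (29.7,16.5)

(7.5,-24) to (29.7,16.5)


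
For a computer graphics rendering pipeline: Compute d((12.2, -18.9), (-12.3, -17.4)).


dx=-24.5, dy=1.5
d^2 = (-24.5)^2 + 1.5^2 = 602.5
d = sqrt(602.5) = 24.5459

24.5459


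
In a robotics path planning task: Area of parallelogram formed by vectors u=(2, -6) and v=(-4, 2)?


|u x v| = |2*2 - (-6)*(-4)|
= |4 - 24| = 20

20


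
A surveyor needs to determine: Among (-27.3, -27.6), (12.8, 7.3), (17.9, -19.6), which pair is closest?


d(P0,P1) = 53.1603, d(P0,P2) = 45.9025, d(P1,P2) = 27.3792
Closest: P1 and P2

Closest pair: (12.8, 7.3) and (17.9, -19.6), distance = 27.3792


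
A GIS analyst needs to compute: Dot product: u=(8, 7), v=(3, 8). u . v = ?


u . v = u_x*v_x + u_y*v_y = 8*3 + 7*8
= 24 + 56 = 80

80


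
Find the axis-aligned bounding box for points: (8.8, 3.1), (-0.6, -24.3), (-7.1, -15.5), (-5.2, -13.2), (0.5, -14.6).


x range: [-7.1, 8.8]
y range: [-24.3, 3.1]
Bounding box: (-7.1,-24.3) to (8.8,3.1)

(-7.1,-24.3) to (8.8,3.1)


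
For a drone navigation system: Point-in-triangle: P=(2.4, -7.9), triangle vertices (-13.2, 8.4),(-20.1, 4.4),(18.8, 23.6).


Cross products: AB x AP = 174.87, BC x BP = -910.47, CA x CP = 758.72
All same sign? no

No, outside


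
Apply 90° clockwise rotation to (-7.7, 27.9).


90° CW: (x,y) -> (y, -x)
(-7.7,27.9) -> (27.9, 7.7)

(27.9, 7.7)


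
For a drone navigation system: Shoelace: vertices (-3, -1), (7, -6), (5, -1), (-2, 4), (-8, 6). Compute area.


Shoelace sum: ((-3)*(-6) - 7*(-1)) + (7*(-1) - 5*(-6)) + (5*4 - (-2)*(-1)) + ((-2)*6 - (-8)*4) + ((-8)*(-1) - (-3)*6)
= 112
Area = |112|/2 = 56

56


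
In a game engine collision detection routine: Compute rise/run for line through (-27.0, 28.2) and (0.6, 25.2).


slope = (y2-y1)/(x2-x1) = (25.2-28.2)/(0.6-(-27)) = (-3)/27.6 = -0.1087

-0.1087


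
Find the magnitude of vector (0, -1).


|u| = sqrt(0^2 + (-1)^2) = sqrt(1) = 1

1


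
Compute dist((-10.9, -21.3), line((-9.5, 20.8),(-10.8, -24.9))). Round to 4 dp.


|cross product| = 9.25
|line direction| = sqrt(2090.18) = 45.7185
Distance = 9.25/sqrt(2090.18) = 0.2023

0.2023


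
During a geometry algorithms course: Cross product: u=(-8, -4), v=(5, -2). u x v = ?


u x v = u_x*v_y - u_y*v_x = (-8)*(-2) - (-4)*5
= 16 - (-20) = 36

36


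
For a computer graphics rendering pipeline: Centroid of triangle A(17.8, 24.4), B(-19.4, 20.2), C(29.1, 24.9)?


Centroid = ((x_A+x_B+x_C)/3, (y_A+y_B+y_C)/3)
= ((17.8+(-19.4)+29.1)/3, (24.4+20.2+24.9)/3)
= (9.1667, 23.1667)

(9.1667, 23.1667)


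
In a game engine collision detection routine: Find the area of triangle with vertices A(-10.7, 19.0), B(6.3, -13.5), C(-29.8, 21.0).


Area = |x_A(y_B-y_C) + x_B(y_C-y_A) + x_C(y_A-y_B)|/2
= |369.15 + 12.6 + (-968.5)|/2
= 586.75/2 = 293.375

293.375


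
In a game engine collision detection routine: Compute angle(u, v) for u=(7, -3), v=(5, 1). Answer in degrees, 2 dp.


u.v = 32, |u| = sqrt(58) = 7.6158, |v| = sqrt(26) = 5.099
cos(theta) = u.v/(|u||v|) = 32/sqrt(1508) = 0.824042
theta = acos(0.824042) = 34.51 degrees

34.51 degrees


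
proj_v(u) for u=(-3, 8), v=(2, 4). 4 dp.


u.v = 26, |v| = sqrt(20) = 4.4721
Scalar projection = u.v / |v| = 26 / sqrt(20) = 5.8138

5.8138


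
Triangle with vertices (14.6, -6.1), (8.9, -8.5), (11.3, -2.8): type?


Side lengths squared: AB^2=38.25, BC^2=38.25, CA^2=21.78
Sorted: [21.78, 38.25, 38.25]
By sides: Isosceles, By angles: Acute

Isosceles, Acute


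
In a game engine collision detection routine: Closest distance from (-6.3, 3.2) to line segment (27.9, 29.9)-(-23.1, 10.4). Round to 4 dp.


Project P onto AB: t = 0.7597 (clamped to [0,1])
Closest point on segment: (-10.8446, 15.0859)
Distance: 12.7251

12.7251


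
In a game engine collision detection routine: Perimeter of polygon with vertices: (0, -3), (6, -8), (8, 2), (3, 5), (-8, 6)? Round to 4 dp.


Sides: (0, -3)->(6, -8): sqrt(61) = 7.81025, (6, -8)->(8, 2): sqrt(104) = 10.198039, (8, 2)->(3, 5): sqrt(34) = 5.830952, (3, 5)->(-8, 6): sqrt(122) = 11.045361, (-8, 6)->(0, -3): sqrt(145) = 12.041595
Sum = 46.926197
Perimeter = 46.9262

46.9262


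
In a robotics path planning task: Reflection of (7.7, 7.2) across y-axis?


Reflection over y-axis: (x,y) -> (-x,y)
(7.7, 7.2) -> (-7.7, 7.2)

(-7.7, 7.2)


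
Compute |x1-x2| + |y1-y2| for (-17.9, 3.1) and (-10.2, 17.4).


|(-17.9)-(-10.2)| + |3.1-17.4| = 7.7 + 14.3 = 22

22


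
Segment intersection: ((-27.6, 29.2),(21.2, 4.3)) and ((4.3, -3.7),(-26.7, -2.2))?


Cross products: d1=-972.05, d2=-273.35, d3=-811.21, d4=-1509.91
d1*d2 < 0 and d3*d4 < 0? no

No, they don't intersect


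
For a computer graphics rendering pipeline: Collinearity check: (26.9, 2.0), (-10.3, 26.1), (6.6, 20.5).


Cross product: ((-10.3)-26.9)*(20.5-2) - (26.1-2)*(6.6-26.9)
= -198.97

No, not collinear


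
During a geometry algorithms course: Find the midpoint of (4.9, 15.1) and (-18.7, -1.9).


M = ((4.9+(-18.7))/2, (15.1+(-1.9))/2)
= (-6.9, 6.6)

(-6.9, 6.6)


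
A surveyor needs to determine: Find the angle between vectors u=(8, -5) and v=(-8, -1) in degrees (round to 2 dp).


u.v = -59, |u| = sqrt(89) = 9.434, |v| = sqrt(65) = 8.0623
cos(theta) = u.v/(|u||v|) = -59/sqrt(5785) = -0.775712
theta = acos(-0.775712) = 140.87 degrees

140.87 degrees


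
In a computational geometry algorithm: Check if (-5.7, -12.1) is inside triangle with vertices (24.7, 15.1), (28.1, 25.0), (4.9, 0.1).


Cross products: AB x AP = 208.48, BC x BP = 19.1, CA x CP = -82.56
All same sign? no

No, outside


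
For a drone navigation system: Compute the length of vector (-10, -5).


|u| = sqrt((-10)^2 + (-5)^2) = sqrt(125) = 11.1803

11.1803


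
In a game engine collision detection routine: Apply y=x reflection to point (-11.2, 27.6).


Reflection over y=x: (x,y) -> (y,x)
(-11.2, 27.6) -> (27.6, -11.2)

(27.6, -11.2)


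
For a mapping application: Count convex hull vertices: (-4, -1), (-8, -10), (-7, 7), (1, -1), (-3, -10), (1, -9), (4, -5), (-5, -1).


Convex hull vertices (CCW): (-8, -10), (-3, -10), (1, -9), (4, -5), (1, -1), (-7, 7)
Count = 6

6


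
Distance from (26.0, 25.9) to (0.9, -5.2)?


dx=-25.1, dy=-31.1
d^2 = (-25.1)^2 + (-31.1)^2 = 1597.22
d = sqrt(1597.22) = 39.9652

39.9652


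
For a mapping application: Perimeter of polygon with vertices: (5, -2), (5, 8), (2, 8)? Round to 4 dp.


Sides: (5, -2)->(5, 8): sqrt(100) = 10, (5, 8)->(2, 8): sqrt(9) = 3, (2, 8)->(5, -2): sqrt(109) = 10.440307
Sum = 23.440307
Perimeter = 23.4403

23.4403


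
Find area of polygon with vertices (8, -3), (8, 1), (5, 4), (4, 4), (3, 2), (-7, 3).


Shoelace sum: (8*1 - 8*(-3)) + (8*4 - 5*1) + (5*4 - 4*4) + (4*2 - 3*4) + (3*3 - (-7)*2) + ((-7)*(-3) - 8*3)
= 79
Area = |79|/2 = 39.5

39.5


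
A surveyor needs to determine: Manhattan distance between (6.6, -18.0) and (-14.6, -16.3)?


|6.6-(-14.6)| + |(-18)-(-16.3)| = 21.2 + 1.7 = 22.9

22.9


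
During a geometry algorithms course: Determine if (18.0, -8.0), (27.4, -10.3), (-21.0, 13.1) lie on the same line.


Cross product: (27.4-18)*(13.1-(-8)) - ((-10.3)-(-8))*((-21)-18)
= 108.64

No, not collinear


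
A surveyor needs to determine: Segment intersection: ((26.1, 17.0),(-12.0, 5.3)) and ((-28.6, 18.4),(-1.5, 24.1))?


Cross products: d1=-349.73, d2=-449.63, d3=-693.33, d4=-593.43
d1*d2 < 0 and d3*d4 < 0? no

No, they don't intersect


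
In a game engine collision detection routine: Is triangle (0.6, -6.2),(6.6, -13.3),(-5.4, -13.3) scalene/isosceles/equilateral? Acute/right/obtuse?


Side lengths squared: AB^2=86.41, BC^2=144, CA^2=86.41
Sorted: [86.41, 86.41, 144]
By sides: Isosceles, By angles: Acute

Isosceles, Acute


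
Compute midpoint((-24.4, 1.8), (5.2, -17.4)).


M = (((-24.4)+5.2)/2, (1.8+(-17.4))/2)
= (-9.6, -7.8)

(-9.6, -7.8)


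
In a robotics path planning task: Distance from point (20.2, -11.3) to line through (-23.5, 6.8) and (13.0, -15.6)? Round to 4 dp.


|cross product| = 318.23
|line direction| = sqrt(1834.01) = 42.8253
Distance = 318.23/sqrt(1834.01) = 7.4309

7.4309


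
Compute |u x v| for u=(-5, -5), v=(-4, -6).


|u x v| = |(-5)*(-6) - (-5)*(-4)|
= |30 - 20| = 10

10


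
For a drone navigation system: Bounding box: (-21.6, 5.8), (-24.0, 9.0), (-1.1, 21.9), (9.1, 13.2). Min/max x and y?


x range: [-24, 9.1]
y range: [5.8, 21.9]
Bounding box: (-24,5.8) to (9.1,21.9)

(-24,5.8) to (9.1,21.9)


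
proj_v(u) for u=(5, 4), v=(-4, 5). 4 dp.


u.v = 0, |v| = sqrt(41) = 6.4031
Scalar projection = u.v / |v| = 0 / sqrt(41) = 0

0


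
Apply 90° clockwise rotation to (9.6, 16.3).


90° CW: (x,y) -> (y, -x)
(9.6,16.3) -> (16.3, -9.6)

(16.3, -9.6)


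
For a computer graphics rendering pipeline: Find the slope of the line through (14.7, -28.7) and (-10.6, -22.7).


slope = (y2-y1)/(x2-x1) = ((-22.7)-(-28.7))/((-10.6)-14.7) = 6/(-25.3) = -0.2372

-0.2372


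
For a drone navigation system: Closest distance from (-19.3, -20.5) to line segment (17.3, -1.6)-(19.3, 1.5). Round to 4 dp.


Project P onto AB: t = 0 (clamped to [0,1])
Closest point on segment: (17.3, -1.6)
Distance: 41.1919

41.1919


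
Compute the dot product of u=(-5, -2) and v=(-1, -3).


u . v = u_x*v_x + u_y*v_y = (-5)*(-1) + (-2)*(-3)
= 5 + 6 = 11

11


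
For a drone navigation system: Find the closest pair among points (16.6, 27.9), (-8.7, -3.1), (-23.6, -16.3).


d(P0,P1) = 40.0136, d(P0,P2) = 59.7468, d(P1,P2) = 19.906
Closest: P1 and P2

Closest pair: (-8.7, -3.1) and (-23.6, -16.3), distance = 19.906


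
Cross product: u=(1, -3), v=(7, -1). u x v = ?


u x v = u_x*v_y - u_y*v_x = 1*(-1) - (-3)*7
= (-1) - (-21) = 20

20


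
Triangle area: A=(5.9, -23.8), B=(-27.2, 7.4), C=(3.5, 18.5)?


Area = |x_A(y_B-y_C) + x_B(y_C-y_A) + x_C(y_A-y_B)|/2
= |(-65.49) + (-1150.56) + (-109.2)|/2
= 1325.25/2 = 662.625

662.625


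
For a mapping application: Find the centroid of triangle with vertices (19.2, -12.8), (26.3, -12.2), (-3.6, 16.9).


Centroid = ((x_A+x_B+x_C)/3, (y_A+y_B+y_C)/3)
= ((19.2+26.3+(-3.6))/3, ((-12.8)+(-12.2)+16.9)/3)
= (13.9667, -2.7)

(13.9667, -2.7)


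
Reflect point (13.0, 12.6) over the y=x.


Reflection over y=x: (x,y) -> (y,x)
(13, 12.6) -> (12.6, 13)

(12.6, 13)


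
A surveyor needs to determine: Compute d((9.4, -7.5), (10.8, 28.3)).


dx=1.4, dy=35.8
d^2 = 1.4^2 + 35.8^2 = 1283.6
d = sqrt(1283.6) = 35.8274

35.8274


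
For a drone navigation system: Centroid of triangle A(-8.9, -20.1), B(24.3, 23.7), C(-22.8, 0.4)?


Centroid = ((x_A+x_B+x_C)/3, (y_A+y_B+y_C)/3)
= (((-8.9)+24.3+(-22.8))/3, ((-20.1)+23.7+0.4)/3)
= (-2.4667, 1.3333)

(-2.4667, 1.3333)


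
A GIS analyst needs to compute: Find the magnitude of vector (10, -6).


|u| = sqrt(10^2 + (-6)^2) = sqrt(136) = 11.6619

11.6619


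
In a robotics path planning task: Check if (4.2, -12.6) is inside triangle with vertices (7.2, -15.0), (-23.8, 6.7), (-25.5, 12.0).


Cross products: AB x AP = -9.3, BC x BP = -115.59, CA x CP = -2.52
All same sign? yes

Yes, inside


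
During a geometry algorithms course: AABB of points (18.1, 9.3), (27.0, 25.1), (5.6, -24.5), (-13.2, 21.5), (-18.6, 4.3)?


x range: [-18.6, 27]
y range: [-24.5, 25.1]
Bounding box: (-18.6,-24.5) to (27,25.1)

(-18.6,-24.5) to (27,25.1)


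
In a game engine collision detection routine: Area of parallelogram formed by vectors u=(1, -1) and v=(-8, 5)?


|u x v| = |1*5 - (-1)*(-8)|
= |5 - 8| = 3

3


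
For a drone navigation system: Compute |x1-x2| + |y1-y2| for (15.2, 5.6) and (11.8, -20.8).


|15.2-11.8| + |5.6-(-20.8)| = 3.4 + 26.4 = 29.8

29.8


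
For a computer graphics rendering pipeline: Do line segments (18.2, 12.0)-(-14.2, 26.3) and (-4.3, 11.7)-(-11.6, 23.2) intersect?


Cross products: d1=-260.94, d2=7.27, d3=331.47, d4=63.26
d1*d2 < 0 and d3*d4 < 0? no

No, they don't intersect


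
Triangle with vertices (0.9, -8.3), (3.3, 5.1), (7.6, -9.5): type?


Side lengths squared: AB^2=185.32, BC^2=231.65, CA^2=46.33
Sorted: [46.33, 185.32, 231.65]
By sides: Scalene, By angles: Right

Scalene, Right


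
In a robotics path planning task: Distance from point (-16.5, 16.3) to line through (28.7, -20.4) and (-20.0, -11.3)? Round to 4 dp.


|cross product| = 1375.97
|line direction| = sqrt(2454.5) = 49.5429
Distance = 1375.97/sqrt(2454.5) = 27.7733

27.7733


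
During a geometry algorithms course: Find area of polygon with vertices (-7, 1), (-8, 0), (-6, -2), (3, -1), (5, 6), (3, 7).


Shoelace sum: ((-7)*0 - (-8)*1) + ((-8)*(-2) - (-6)*0) + ((-6)*(-1) - 3*(-2)) + (3*6 - 5*(-1)) + (5*7 - 3*6) + (3*1 - (-7)*7)
= 128
Area = |128|/2 = 64

64


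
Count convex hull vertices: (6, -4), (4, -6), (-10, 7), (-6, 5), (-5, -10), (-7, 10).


Convex hull vertices (CCW): (-10, 7), (-5, -10), (4, -6), (6, -4), (-7, 10)
Count = 5

5


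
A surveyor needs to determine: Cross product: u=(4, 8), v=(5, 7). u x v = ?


u x v = u_x*v_y - u_y*v_x = 4*7 - 8*5
= 28 - 40 = -12

-12


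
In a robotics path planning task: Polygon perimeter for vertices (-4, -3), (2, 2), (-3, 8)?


Sides: (-4, -3)->(2, 2): sqrt(61) = 7.81025, (2, 2)->(-3, 8): sqrt(61) = 7.81025, (-3, 8)->(-4, -3): sqrt(122) = 11.045361
Sum = 26.665861
Perimeter = 26.6659

26.6659


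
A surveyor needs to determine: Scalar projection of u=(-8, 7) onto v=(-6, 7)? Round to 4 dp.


u.v = 97, |v| = sqrt(85) = 9.2195
Scalar projection = u.v / |v| = 97 / sqrt(85) = 10.5211

10.5211


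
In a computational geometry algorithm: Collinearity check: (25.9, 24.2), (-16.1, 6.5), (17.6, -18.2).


Cross product: ((-16.1)-25.9)*((-18.2)-24.2) - (6.5-24.2)*(17.6-25.9)
= 1633.89

No, not collinear


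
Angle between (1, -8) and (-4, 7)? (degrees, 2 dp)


u.v = -60, |u| = sqrt(65) = 8.0623, |v| = sqrt(65) = 8.0623
cos(theta) = u.v/(|u||v|) = -60/sqrt(4225) = -0.923077
theta = acos(-0.923077) = 157.38 degrees

157.38 degrees


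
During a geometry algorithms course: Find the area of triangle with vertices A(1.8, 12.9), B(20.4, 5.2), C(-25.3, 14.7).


Area = |x_A(y_B-y_C) + x_B(y_C-y_A) + x_C(y_A-y_B)|/2
= |(-17.1) + 36.72 + (-194.81)|/2
= 175.19/2 = 87.595

87.595


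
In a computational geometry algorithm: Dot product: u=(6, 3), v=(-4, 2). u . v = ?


u . v = u_x*v_x + u_y*v_y = 6*(-4) + 3*2
= (-24) + 6 = -18

-18


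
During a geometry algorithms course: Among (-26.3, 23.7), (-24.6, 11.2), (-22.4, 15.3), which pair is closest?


d(P0,P1) = 12.6151, d(P0,P2) = 9.2612, d(P1,P2) = 4.653
Closest: P1 and P2

Closest pair: (-24.6, 11.2) and (-22.4, 15.3), distance = 4.653


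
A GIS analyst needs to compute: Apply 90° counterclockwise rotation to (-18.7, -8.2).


90° CCW: (x,y) -> (-y, x)
(-18.7,-8.2) -> (8.2, -18.7)

(8.2, -18.7)


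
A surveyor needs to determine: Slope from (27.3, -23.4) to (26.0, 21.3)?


slope = (y2-y1)/(x2-x1) = (21.3-(-23.4))/(26-27.3) = 44.7/(-1.3) = -34.3846

-34.3846


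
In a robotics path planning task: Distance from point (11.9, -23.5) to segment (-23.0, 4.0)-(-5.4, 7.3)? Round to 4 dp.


Project P onto AB: t = 1 (clamped to [0,1])
Closest point on segment: (-5.4, 7.3)
Distance: 35.3261

35.3261


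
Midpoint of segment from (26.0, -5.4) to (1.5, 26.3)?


M = ((26+1.5)/2, ((-5.4)+26.3)/2)
= (13.75, 10.45)

(13.75, 10.45)


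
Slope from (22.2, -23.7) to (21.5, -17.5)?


slope = (y2-y1)/(x2-x1) = ((-17.5)-(-23.7))/(21.5-22.2) = 6.2/(-0.7) = -8.8571

-8.8571


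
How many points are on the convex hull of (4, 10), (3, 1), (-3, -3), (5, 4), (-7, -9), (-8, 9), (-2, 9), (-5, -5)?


Convex hull vertices (CCW): (-8, 9), (-7, -9), (3, 1), (5, 4), (4, 10)
Count = 5

5


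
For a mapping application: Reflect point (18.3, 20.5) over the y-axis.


Reflection over y-axis: (x,y) -> (-x,y)
(18.3, 20.5) -> (-18.3, 20.5)

(-18.3, 20.5)


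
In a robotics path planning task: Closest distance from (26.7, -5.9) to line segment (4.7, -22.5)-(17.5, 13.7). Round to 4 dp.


Project P onto AB: t = 0.5986 (clamped to [0,1])
Closest point on segment: (12.3622, -0.8303)
Distance: 15.2077

15.2077


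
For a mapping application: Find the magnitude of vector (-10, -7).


|u| = sqrt((-10)^2 + (-7)^2) = sqrt(149) = 12.2066

12.2066


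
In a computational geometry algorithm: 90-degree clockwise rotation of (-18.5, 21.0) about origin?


90° CW: (x,y) -> (y, -x)
(-18.5,21) -> (21, 18.5)

(21, 18.5)


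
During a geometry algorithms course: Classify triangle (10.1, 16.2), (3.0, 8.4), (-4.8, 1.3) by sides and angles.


Side lengths squared: AB^2=111.25, BC^2=111.25, CA^2=444.02
Sorted: [111.25, 111.25, 444.02]
By sides: Isosceles, By angles: Obtuse

Isosceles, Obtuse


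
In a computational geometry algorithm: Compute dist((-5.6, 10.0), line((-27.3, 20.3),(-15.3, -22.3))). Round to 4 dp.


|cross product| = 800.82
|line direction| = sqrt(1958.76) = 44.2579
Distance = 800.82/sqrt(1958.76) = 18.0944

18.0944


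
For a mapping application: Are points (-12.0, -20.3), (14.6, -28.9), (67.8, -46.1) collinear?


Cross product: (14.6-(-12))*((-46.1)-(-20.3)) - ((-28.9)-(-20.3))*(67.8-(-12))
= 0

Yes, collinear


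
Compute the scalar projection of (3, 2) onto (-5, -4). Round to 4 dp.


u.v = -23, |v| = sqrt(41) = 6.4031
Scalar projection = u.v / |v| = -23 / sqrt(41) = -3.592

-3.592


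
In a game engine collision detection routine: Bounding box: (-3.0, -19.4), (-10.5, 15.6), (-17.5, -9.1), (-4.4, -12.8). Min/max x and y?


x range: [-17.5, -3]
y range: [-19.4, 15.6]
Bounding box: (-17.5,-19.4) to (-3,15.6)

(-17.5,-19.4) to (-3,15.6)


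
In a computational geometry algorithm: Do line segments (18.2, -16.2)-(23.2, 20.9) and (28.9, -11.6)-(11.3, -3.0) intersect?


Cross products: d1=172.98, d2=-522.98, d3=-373.97, d4=321.99
d1*d2 < 0 and d3*d4 < 0? yes

Yes, they intersect


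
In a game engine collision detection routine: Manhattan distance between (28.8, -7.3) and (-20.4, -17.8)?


|28.8-(-20.4)| + |(-7.3)-(-17.8)| = 49.2 + 10.5 = 59.7

59.7


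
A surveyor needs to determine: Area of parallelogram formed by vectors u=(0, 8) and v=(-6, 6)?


|u x v| = |0*6 - 8*(-6)|
= |0 - (-48)| = 48

48


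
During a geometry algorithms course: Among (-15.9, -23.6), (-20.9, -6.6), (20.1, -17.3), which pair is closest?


d(P0,P1) = 17.72, d(P0,P2) = 36.5471, d(P1,P2) = 42.3732
Closest: P0 and P1

Closest pair: (-15.9, -23.6) and (-20.9, -6.6), distance = 17.72


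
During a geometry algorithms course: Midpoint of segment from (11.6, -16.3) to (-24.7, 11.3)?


M = ((11.6+(-24.7))/2, ((-16.3)+11.3)/2)
= (-6.55, -2.5)

(-6.55, -2.5)


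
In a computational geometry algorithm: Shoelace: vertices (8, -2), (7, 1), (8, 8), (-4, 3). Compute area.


Shoelace sum: (8*1 - 7*(-2)) + (7*8 - 8*1) + (8*3 - (-4)*8) + ((-4)*(-2) - 8*3)
= 110
Area = |110|/2 = 55

55


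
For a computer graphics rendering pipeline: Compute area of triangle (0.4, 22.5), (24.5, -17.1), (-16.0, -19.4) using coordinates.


Area = |x_A(y_B-y_C) + x_B(y_C-y_A) + x_C(y_A-y_B)|/2
= |0.92 + (-1026.55) + (-633.6)|/2
= 1659.23/2 = 829.615

829.615


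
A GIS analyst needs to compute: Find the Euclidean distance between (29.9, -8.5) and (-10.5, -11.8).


dx=-40.4, dy=-3.3
d^2 = (-40.4)^2 + (-3.3)^2 = 1643.05
d = sqrt(1643.05) = 40.5346

40.5346


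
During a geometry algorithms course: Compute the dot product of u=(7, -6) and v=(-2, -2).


u . v = u_x*v_x + u_y*v_y = 7*(-2) + (-6)*(-2)
= (-14) + 12 = -2

-2


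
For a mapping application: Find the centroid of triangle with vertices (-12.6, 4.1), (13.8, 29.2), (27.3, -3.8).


Centroid = ((x_A+x_B+x_C)/3, (y_A+y_B+y_C)/3)
= (((-12.6)+13.8+27.3)/3, (4.1+29.2+(-3.8))/3)
= (9.5, 9.8333)

(9.5, 9.8333)


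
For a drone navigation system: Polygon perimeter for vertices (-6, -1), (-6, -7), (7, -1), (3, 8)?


Sides: (-6, -1)->(-6, -7): sqrt(36) = 6, (-6, -7)->(7, -1): sqrt(205) = 14.317821, (7, -1)->(3, 8): sqrt(97) = 9.848858, (3, 8)->(-6, -1): sqrt(162) = 12.727922
Sum = 42.894601
Perimeter = 42.8946

42.8946


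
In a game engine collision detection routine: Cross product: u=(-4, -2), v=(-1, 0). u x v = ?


u x v = u_x*v_y - u_y*v_x = (-4)*0 - (-2)*(-1)
= 0 - 2 = -2

-2


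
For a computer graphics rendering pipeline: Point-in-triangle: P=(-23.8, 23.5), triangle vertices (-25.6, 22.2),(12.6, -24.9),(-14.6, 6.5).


Cross products: AB x AP = 134.44, BC x BP = -173.52, CA x CP = -42.56
All same sign? no

No, outside


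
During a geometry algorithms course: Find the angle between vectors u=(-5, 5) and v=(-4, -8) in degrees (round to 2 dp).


u.v = -20, |u| = sqrt(50) = 7.0711, |v| = sqrt(80) = 8.9443
cos(theta) = u.v/(|u||v|) = -20/sqrt(4000) = -0.316228
theta = acos(-0.316228) = 108.43 degrees

108.43 degrees


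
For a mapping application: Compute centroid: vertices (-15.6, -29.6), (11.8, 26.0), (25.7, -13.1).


Centroid = ((x_A+x_B+x_C)/3, (y_A+y_B+y_C)/3)
= (((-15.6)+11.8+25.7)/3, ((-29.6)+26+(-13.1))/3)
= (7.3, -5.5667)

(7.3, -5.5667)


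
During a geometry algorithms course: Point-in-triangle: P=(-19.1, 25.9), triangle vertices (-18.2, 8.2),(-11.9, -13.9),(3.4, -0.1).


Cross products: AB x AP = 91.62, BC x BP = 708.3, CA x CP = -374.85
All same sign? no

No, outside


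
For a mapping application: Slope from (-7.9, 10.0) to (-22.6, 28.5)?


slope = (y2-y1)/(x2-x1) = (28.5-10)/((-22.6)-(-7.9)) = 18.5/(-14.7) = -1.2585

-1.2585


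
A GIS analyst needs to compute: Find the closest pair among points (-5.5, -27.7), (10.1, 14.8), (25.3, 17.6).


d(P0,P1) = 45.2726, d(P0,P2) = 54.7789, d(P1,P2) = 15.4557
Closest: P1 and P2

Closest pair: (10.1, 14.8) and (25.3, 17.6), distance = 15.4557


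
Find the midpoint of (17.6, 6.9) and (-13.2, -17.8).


M = ((17.6+(-13.2))/2, (6.9+(-17.8))/2)
= (2.2, -5.45)

(2.2, -5.45)


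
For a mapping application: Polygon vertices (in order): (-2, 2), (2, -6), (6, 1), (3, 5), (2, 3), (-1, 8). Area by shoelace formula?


Shoelace sum: ((-2)*(-6) - 2*2) + (2*1 - 6*(-6)) + (6*5 - 3*1) + (3*3 - 2*5) + (2*8 - (-1)*3) + ((-1)*2 - (-2)*8)
= 105
Area = |105|/2 = 52.5

52.5


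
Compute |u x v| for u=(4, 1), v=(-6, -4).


|u x v| = |4*(-4) - 1*(-6)|
= |(-16) - (-6)| = 10

10


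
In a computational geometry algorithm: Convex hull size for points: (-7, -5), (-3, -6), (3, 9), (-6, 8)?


Convex hull vertices (CCW): (-7, -5), (-3, -6), (3, 9), (-6, 8)
Count = 4

4


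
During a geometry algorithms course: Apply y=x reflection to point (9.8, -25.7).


Reflection over y=x: (x,y) -> (y,x)
(9.8, -25.7) -> (-25.7, 9.8)

(-25.7, 9.8)


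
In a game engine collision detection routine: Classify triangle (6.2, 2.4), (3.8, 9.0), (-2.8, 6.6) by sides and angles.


Side lengths squared: AB^2=49.32, BC^2=49.32, CA^2=98.64
Sorted: [49.32, 49.32, 98.64]
By sides: Isosceles, By angles: Right

Isosceles, Right


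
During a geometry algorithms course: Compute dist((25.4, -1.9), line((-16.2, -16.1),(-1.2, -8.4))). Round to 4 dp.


|cross product| = 107.32
|line direction| = sqrt(284.29) = 16.8609
Distance = 107.32/sqrt(284.29) = 6.365

6.365


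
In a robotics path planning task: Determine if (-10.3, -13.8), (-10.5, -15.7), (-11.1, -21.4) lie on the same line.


Cross product: ((-10.5)-(-10.3))*((-21.4)-(-13.8)) - ((-15.7)-(-13.8))*((-11.1)-(-10.3))
= 0

Yes, collinear


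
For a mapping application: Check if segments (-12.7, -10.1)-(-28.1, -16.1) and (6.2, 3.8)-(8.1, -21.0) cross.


Cross products: d1=-495.13, d2=-888.45, d3=-100.66, d4=292.66
d1*d2 < 0 and d3*d4 < 0? no

No, they don't intersect


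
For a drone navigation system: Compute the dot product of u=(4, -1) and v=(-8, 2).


u . v = u_x*v_x + u_y*v_y = 4*(-8) + (-1)*2
= (-32) + (-2) = -34

-34


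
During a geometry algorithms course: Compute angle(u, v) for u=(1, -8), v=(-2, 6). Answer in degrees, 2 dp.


u.v = -50, |u| = sqrt(65) = 8.0623, |v| = sqrt(40) = 6.3246
cos(theta) = u.v/(|u||v|) = -50/sqrt(2600) = -0.980581
theta = acos(-0.980581) = 168.69 degrees

168.69 degrees


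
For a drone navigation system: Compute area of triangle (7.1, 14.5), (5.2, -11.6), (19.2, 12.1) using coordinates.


Area = |x_A(y_B-y_C) + x_B(y_C-y_A) + x_C(y_A-y_B)|/2
= |(-168.27) + (-12.48) + 501.12|/2
= 320.37/2 = 160.185

160.185


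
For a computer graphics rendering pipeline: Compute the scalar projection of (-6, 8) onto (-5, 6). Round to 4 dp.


u.v = 78, |v| = sqrt(61) = 7.8102
Scalar projection = u.v / |v| = 78 / sqrt(61) = 9.9869

9.9869


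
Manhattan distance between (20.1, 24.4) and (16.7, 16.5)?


|20.1-16.7| + |24.4-16.5| = 3.4 + 7.9 = 11.3

11.3


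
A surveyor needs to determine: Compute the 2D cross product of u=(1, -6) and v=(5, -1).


u x v = u_x*v_y - u_y*v_x = 1*(-1) - (-6)*5
= (-1) - (-30) = 29

29


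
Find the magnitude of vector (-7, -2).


|u| = sqrt((-7)^2 + (-2)^2) = sqrt(53) = 7.2801

7.2801


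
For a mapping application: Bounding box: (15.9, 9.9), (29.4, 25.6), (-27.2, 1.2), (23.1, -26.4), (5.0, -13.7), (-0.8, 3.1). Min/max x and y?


x range: [-27.2, 29.4]
y range: [-26.4, 25.6]
Bounding box: (-27.2,-26.4) to (29.4,25.6)

(-27.2,-26.4) to (29.4,25.6)


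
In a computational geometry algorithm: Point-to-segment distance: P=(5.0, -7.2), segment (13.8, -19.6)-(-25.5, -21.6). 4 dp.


Project P onto AB: t = 0.2073 (clamped to [0,1])
Closest point on segment: (5.6521, -20.0146)
Distance: 12.8312

12.8312


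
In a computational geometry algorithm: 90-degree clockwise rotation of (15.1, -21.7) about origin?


90° CW: (x,y) -> (y, -x)
(15.1,-21.7) -> (-21.7, -15.1)

(-21.7, -15.1)


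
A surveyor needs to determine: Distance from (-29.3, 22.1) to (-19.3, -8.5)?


dx=10, dy=-30.6
d^2 = 10^2 + (-30.6)^2 = 1036.36
d = sqrt(1036.36) = 32.1925

32.1925


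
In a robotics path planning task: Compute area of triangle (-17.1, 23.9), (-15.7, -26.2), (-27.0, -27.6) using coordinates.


Area = |x_A(y_B-y_C) + x_B(y_C-y_A) + x_C(y_A-y_B)|/2
= |(-23.94) + 808.55 + (-1352.7)|/2
= 568.09/2 = 284.045

284.045


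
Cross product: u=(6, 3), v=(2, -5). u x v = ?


u x v = u_x*v_y - u_y*v_x = 6*(-5) - 3*2
= (-30) - 6 = -36

-36


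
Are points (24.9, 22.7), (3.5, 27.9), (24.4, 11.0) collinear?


Cross product: (3.5-24.9)*(11-22.7) - (27.9-22.7)*(24.4-24.9)
= 252.98

No, not collinear


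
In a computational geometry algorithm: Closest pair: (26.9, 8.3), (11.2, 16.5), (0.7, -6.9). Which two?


d(P0,P1) = 17.7124, d(P0,P2) = 30.2899, d(P1,P2) = 25.6478
Closest: P0 and P1

Closest pair: (26.9, 8.3) and (11.2, 16.5), distance = 17.7124


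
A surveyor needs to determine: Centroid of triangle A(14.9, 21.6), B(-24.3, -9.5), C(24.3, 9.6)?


Centroid = ((x_A+x_B+x_C)/3, (y_A+y_B+y_C)/3)
= ((14.9+(-24.3)+24.3)/3, (21.6+(-9.5)+9.6)/3)
= (4.9667, 7.2333)

(4.9667, 7.2333)


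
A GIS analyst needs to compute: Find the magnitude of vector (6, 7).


|u| = sqrt(6^2 + 7^2) = sqrt(85) = 9.2195

9.2195


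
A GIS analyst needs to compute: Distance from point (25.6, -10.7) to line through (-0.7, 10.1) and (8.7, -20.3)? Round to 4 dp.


|cross product| = 604
|line direction| = sqrt(1012.52) = 31.8201
Distance = 604/sqrt(1012.52) = 18.9817

18.9817


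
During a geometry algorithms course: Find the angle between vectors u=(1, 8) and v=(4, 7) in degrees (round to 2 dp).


u.v = 60, |u| = sqrt(65) = 8.0623, |v| = sqrt(65) = 8.0623
cos(theta) = u.v/(|u||v|) = 60/sqrt(4225) = 0.923077
theta = acos(0.923077) = 22.62 degrees

22.62 degrees


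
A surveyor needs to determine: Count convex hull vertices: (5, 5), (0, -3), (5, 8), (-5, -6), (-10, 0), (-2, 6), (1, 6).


Convex hull vertices (CCW): (-10, 0), (-5, -6), (0, -3), (5, 5), (5, 8), (-2, 6)
Count = 6

6


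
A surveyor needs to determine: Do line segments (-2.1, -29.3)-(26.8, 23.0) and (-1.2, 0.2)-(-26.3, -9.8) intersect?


Cross products: d1=731.45, d2=-292.28, d3=805.48, d4=1829.21
d1*d2 < 0 and d3*d4 < 0? no

No, they don't intersect


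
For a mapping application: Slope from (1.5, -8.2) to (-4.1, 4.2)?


slope = (y2-y1)/(x2-x1) = (4.2-(-8.2))/((-4.1)-1.5) = 12.4/(-5.6) = -2.2143

-2.2143


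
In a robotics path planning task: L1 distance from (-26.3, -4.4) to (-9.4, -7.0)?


|(-26.3)-(-9.4)| + |(-4.4)-(-7)| = 16.9 + 2.6 = 19.5

19.5


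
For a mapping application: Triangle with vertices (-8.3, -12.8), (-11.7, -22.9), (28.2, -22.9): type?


Side lengths squared: AB^2=113.57, BC^2=1592.01, CA^2=1434.26
Sorted: [113.57, 1434.26, 1592.01]
By sides: Scalene, By angles: Obtuse

Scalene, Obtuse


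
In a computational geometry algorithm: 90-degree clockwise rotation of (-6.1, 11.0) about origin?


90° CW: (x,y) -> (y, -x)
(-6.1,11) -> (11, 6.1)

(11, 6.1)


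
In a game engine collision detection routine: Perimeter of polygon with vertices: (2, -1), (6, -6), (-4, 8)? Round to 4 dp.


Sides: (2, -1)->(6, -6): sqrt(41) = 6.403124, (6, -6)->(-4, 8): sqrt(296) = 17.204651, (-4, 8)->(2, -1): sqrt(117) = 10.816654
Sum = 34.424429
Perimeter = 34.4244

34.4244


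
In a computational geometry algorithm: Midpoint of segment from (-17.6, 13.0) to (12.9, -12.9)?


M = (((-17.6)+12.9)/2, (13+(-12.9))/2)
= (-2.35, 0.05)

(-2.35, 0.05)


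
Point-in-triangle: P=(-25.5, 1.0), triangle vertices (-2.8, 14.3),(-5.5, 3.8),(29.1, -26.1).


Cross products: AB x AP = -202.44, BC x BP = -694.88, CA x CP = 1341.35
All same sign? no

No, outside


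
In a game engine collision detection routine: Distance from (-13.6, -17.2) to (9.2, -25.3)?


dx=22.8, dy=-8.1
d^2 = 22.8^2 + (-8.1)^2 = 585.45
d = sqrt(585.45) = 24.1961

24.1961


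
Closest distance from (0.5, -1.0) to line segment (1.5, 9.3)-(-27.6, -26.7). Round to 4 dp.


Project P onto AB: t = 0.1866 (clamped to [0,1])
Closest point on segment: (-3.9308, 2.5815)
Distance: 5.6973

5.6973


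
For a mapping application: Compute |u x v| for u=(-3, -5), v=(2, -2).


|u x v| = |(-3)*(-2) - (-5)*2|
= |6 - (-10)| = 16

16


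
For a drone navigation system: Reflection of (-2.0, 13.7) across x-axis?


Reflection over x-axis: (x,y) -> (x,-y)
(-2, 13.7) -> (-2, -13.7)

(-2, -13.7)


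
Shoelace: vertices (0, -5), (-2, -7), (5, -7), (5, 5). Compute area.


Shoelace sum: (0*(-7) - (-2)*(-5)) + ((-2)*(-7) - 5*(-7)) + (5*5 - 5*(-7)) + (5*(-5) - 0*5)
= 74
Area = |74|/2 = 37

37


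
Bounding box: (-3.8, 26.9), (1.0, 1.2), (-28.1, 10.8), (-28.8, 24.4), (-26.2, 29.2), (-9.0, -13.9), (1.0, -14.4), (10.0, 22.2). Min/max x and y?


x range: [-28.8, 10]
y range: [-14.4, 29.2]
Bounding box: (-28.8,-14.4) to (10,29.2)

(-28.8,-14.4) to (10,29.2)


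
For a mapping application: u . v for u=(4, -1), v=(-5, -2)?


u . v = u_x*v_x + u_y*v_y = 4*(-5) + (-1)*(-2)
= (-20) + 2 = -18

-18


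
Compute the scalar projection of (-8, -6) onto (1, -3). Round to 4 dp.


u.v = 10, |v| = sqrt(10) = 3.1623
Scalar projection = u.v / |v| = 10 / sqrt(10) = 3.1623

3.1623


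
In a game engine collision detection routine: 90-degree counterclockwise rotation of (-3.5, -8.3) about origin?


90° CCW: (x,y) -> (-y, x)
(-3.5,-8.3) -> (8.3, -3.5)

(8.3, -3.5)


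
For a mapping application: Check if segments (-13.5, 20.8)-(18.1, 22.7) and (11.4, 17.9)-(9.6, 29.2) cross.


Cross products: d1=276.15, d2=-84.35, d3=-138.95, d4=221.55
d1*d2 < 0 and d3*d4 < 0? yes

Yes, they intersect


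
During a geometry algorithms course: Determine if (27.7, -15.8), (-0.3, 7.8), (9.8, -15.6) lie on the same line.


Cross product: ((-0.3)-27.7)*((-15.6)-(-15.8)) - (7.8-(-15.8))*(9.8-27.7)
= 416.84

No, not collinear


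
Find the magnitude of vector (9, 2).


|u| = sqrt(9^2 + 2^2) = sqrt(85) = 9.2195

9.2195


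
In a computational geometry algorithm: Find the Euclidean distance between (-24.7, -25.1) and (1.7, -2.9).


dx=26.4, dy=22.2
d^2 = 26.4^2 + 22.2^2 = 1189.8
d = sqrt(1189.8) = 34.4935

34.4935


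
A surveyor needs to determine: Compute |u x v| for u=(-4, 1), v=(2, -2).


|u x v| = |(-4)*(-2) - 1*2|
= |8 - 2| = 6

6


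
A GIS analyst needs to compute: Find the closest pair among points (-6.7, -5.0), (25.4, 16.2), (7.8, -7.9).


d(P0,P1) = 38.4688, d(P0,P2) = 14.7872, d(P1,P2) = 29.8424
Closest: P0 and P2

Closest pair: (-6.7, -5.0) and (7.8, -7.9), distance = 14.7872


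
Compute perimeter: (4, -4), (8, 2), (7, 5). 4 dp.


Sides: (4, -4)->(8, 2): sqrt(52) = 7.211103, (8, 2)->(7, 5): sqrt(10) = 3.162278, (7, 5)->(4, -4): sqrt(90) = 9.486833
Sum = 19.860214
Perimeter = 19.8602

19.8602


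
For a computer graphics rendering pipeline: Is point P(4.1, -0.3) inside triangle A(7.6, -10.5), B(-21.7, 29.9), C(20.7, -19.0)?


Cross products: AB x AP = -157.46, BC x BP = -18.86, CA x CP = -103.87
All same sign? yes

Yes, inside


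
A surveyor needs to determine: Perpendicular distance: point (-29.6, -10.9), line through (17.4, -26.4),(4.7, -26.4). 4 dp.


|cross product| = 196.85
|line direction| = sqrt(161.29) = 12.7
Distance = 196.85/sqrt(161.29) = 15.5

15.5


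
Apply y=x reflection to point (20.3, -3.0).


Reflection over y=x: (x,y) -> (y,x)
(20.3, -3) -> (-3, 20.3)

(-3, 20.3)


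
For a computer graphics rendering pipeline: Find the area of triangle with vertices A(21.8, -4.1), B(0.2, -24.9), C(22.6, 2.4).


Area = |x_A(y_B-y_C) + x_B(y_C-y_A) + x_C(y_A-y_B)|/2
= |(-595.14) + 1.3 + 470.08|/2
= 123.76/2 = 61.88

61.88


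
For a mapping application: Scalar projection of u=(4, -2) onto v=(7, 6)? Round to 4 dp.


u.v = 16, |v| = sqrt(85) = 9.2195
Scalar projection = u.v / |v| = 16 / sqrt(85) = 1.7354

1.7354


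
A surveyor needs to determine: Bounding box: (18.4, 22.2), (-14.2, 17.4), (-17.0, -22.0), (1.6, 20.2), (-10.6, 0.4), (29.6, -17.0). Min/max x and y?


x range: [-17, 29.6]
y range: [-22, 22.2]
Bounding box: (-17,-22) to (29.6,22.2)

(-17,-22) to (29.6,22.2)


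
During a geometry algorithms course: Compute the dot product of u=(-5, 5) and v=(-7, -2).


u . v = u_x*v_x + u_y*v_y = (-5)*(-7) + 5*(-2)
= 35 + (-10) = 25

25


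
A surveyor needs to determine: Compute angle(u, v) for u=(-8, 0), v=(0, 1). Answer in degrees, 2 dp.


u.v = 0, |u| = sqrt(64) = 8, |v| = sqrt(1) = 1
cos(theta) = u.v/(|u||v|) = 0/sqrt(64) = 0
theta = acos(0) = 90 degrees

90 degrees


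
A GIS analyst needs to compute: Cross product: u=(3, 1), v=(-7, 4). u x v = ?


u x v = u_x*v_y - u_y*v_x = 3*4 - 1*(-7)
= 12 - (-7) = 19

19


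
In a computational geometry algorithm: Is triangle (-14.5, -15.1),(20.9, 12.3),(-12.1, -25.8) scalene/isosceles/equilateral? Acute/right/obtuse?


Side lengths squared: AB^2=2003.92, BC^2=2540.61, CA^2=120.25
Sorted: [120.25, 2003.92, 2540.61]
By sides: Scalene, By angles: Obtuse

Scalene, Obtuse


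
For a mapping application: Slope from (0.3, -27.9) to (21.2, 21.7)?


slope = (y2-y1)/(x2-x1) = (21.7-(-27.9))/(21.2-0.3) = 49.6/20.9 = 2.3732

2.3732


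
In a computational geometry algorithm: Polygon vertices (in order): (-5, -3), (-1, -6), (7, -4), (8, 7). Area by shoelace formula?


Shoelace sum: ((-5)*(-6) - (-1)*(-3)) + ((-1)*(-4) - 7*(-6)) + (7*7 - 8*(-4)) + (8*(-3) - (-5)*7)
= 165
Area = |165|/2 = 82.5

82.5


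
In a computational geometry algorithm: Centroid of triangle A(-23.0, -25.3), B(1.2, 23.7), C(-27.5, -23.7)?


Centroid = ((x_A+x_B+x_C)/3, (y_A+y_B+y_C)/3)
= (((-23)+1.2+(-27.5))/3, ((-25.3)+23.7+(-23.7))/3)
= (-16.4333, -8.4333)

(-16.4333, -8.4333)


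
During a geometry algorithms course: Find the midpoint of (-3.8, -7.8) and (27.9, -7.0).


M = (((-3.8)+27.9)/2, ((-7.8)+(-7))/2)
= (12.05, -7.4)

(12.05, -7.4)


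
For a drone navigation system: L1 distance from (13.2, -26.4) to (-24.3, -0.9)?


|13.2-(-24.3)| + |(-26.4)-(-0.9)| = 37.5 + 25.5 = 63

63


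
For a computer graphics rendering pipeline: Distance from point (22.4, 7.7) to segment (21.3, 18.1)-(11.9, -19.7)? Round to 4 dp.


Project P onto AB: t = 0.2523 (clamped to [0,1])
Closest point on segment: (18.9284, 8.5633)
Distance: 3.5773

3.5773


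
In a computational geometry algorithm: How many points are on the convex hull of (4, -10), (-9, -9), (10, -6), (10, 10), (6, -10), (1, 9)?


Convex hull vertices (CCW): (-9, -9), (4, -10), (6, -10), (10, -6), (10, 10), (1, 9)
Count = 6

6


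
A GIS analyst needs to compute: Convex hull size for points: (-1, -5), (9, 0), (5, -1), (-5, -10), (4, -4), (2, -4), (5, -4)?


Convex hull vertices (CCW): (-5, -10), (5, -4), (9, 0), (5, -1), (-1, -5)
Count = 5

5


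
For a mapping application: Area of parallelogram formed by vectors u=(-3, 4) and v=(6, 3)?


|u x v| = |(-3)*3 - 4*6|
= |(-9) - 24| = 33

33


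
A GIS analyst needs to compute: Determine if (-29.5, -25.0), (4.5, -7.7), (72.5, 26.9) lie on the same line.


Cross product: (4.5-(-29.5))*(26.9-(-25)) - ((-7.7)-(-25))*(72.5-(-29.5))
= 0

Yes, collinear


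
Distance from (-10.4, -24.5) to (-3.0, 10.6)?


dx=7.4, dy=35.1
d^2 = 7.4^2 + 35.1^2 = 1286.77
d = sqrt(1286.77) = 35.8716

35.8716


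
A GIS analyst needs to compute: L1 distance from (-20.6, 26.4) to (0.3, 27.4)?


|(-20.6)-0.3| + |26.4-27.4| = 20.9 + 1 = 21.9

21.9


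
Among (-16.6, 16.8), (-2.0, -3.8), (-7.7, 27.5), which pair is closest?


d(P0,P1) = 25.2492, d(P0,P2) = 13.9176, d(P1,P2) = 31.8148
Closest: P0 and P2

Closest pair: (-16.6, 16.8) and (-7.7, 27.5), distance = 13.9176


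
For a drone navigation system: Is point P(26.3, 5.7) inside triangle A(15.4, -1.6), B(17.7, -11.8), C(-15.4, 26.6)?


Cross products: AB x AP = 127.97, BC x BP = -909.49, CA x CP = 532.22
All same sign? no

No, outside


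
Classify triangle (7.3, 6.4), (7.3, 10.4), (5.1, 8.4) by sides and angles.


Side lengths squared: AB^2=16, BC^2=8.84, CA^2=8.84
Sorted: [8.84, 8.84, 16]
By sides: Isosceles, By angles: Acute

Isosceles, Acute


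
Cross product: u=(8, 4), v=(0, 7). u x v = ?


u x v = u_x*v_y - u_y*v_x = 8*7 - 4*0
= 56 - 0 = 56

56


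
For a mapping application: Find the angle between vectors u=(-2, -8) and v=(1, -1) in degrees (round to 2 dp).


u.v = 6, |u| = sqrt(68) = 8.2462, |v| = sqrt(2) = 1.4142
cos(theta) = u.v/(|u||v|) = 6/sqrt(136) = 0.514496
theta = acos(0.514496) = 59.04 degrees

59.04 degrees


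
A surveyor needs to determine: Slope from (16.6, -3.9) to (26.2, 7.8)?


slope = (y2-y1)/(x2-x1) = (7.8-(-3.9))/(26.2-16.6) = 11.7/9.6 = 1.2188

1.2188


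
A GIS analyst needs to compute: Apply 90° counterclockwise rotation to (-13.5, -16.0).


90° CCW: (x,y) -> (-y, x)
(-13.5,-16) -> (16, -13.5)

(16, -13.5)


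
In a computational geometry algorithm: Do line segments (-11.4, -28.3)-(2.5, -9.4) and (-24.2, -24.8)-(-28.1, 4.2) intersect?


Cross products: d1=-357.55, d2=-834.36, d3=290.57, d4=767.38
d1*d2 < 0 and d3*d4 < 0? no

No, they don't intersect


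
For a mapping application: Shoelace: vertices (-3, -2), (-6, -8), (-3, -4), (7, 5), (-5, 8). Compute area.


Shoelace sum: ((-3)*(-8) - (-6)*(-2)) + ((-6)*(-4) - (-3)*(-8)) + ((-3)*5 - 7*(-4)) + (7*8 - (-5)*5) + ((-5)*(-2) - (-3)*8)
= 140
Area = |140|/2 = 70

70


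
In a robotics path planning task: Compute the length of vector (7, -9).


|u| = sqrt(7^2 + (-9)^2) = sqrt(130) = 11.4018

11.4018
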